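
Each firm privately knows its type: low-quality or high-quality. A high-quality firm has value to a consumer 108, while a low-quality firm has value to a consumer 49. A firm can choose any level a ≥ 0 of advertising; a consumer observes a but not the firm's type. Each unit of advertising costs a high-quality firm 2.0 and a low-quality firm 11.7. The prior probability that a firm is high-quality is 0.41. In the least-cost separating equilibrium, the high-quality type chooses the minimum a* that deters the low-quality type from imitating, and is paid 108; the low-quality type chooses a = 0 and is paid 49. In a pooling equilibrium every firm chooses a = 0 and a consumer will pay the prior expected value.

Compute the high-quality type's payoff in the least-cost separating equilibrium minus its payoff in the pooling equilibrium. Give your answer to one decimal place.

24.7

Least-cost separating signal: a* solves 49 = 108 − 11.7·a*, so a* = (108 − 49)/11.7 ≈ 5.0427.
High-quality type's separating payoff: 108 − 2.0 × a* = 108 − 2.0 × (108 − 49)/11.7 = 108 − 118/11.7 ≈ 97.915.
Pooling payoff: 0.41 × 108 + 0.59 × 49 = 73.19.
Difference: 97.915 − 73.19 = 24.725, i.e. 24.7 to one decimal place.
The high-quality type prefers to separate.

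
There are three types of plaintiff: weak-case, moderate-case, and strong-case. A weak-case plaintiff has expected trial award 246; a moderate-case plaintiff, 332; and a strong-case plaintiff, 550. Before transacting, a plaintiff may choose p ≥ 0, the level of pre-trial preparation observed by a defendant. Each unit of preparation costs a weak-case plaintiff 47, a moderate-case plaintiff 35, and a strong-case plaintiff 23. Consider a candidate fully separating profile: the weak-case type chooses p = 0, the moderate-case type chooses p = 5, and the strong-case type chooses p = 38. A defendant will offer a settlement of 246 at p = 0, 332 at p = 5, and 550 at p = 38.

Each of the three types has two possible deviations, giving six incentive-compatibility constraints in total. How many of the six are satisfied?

Moderate-case (own payoff 332 − 35×5 = 157): to p=0 gives 246 → profitable ✗; to p=38 gives 550 − 35×38 = -780 → no gain ✓.
Weak-case (own payoff 246): to p=5 gives 332 − 47×5 = 97 → no gain ✓; to p=38 gives 550 − 47×38 = -1236 → no gain ✓.
Strong-case (own payoff 550 − 23×38 = -324): to p=0 gives 246 → profitable ✗; to p=5 gives 332 − 23×5 = 217 → profitable ✗.
3 of the 6 constraints hold; not an equilibrium.

3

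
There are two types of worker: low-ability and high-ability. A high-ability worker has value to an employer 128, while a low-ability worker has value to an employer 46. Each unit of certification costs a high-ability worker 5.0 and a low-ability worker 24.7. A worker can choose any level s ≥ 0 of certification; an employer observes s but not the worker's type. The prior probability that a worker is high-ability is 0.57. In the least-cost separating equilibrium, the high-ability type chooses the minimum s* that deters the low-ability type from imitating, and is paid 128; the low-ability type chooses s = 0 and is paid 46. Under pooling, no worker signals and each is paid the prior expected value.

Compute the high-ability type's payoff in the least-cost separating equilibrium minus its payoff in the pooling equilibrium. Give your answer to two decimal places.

18.66

Least-cost separating signal: s* solves 46 = 128 − 24.7·s*, so s* = (128 − 46)/24.7 ≈ 3.3198.
High-ability type's separating payoff: 128 − 5.0 × s* = 128 − 5.0 × (128 − 46)/24.7 = 128 − 410/24.7 ≈ 111.4008.
Pooling payoff: 0.57 × 128 + 0.43 × 46 = 92.74.
Difference: 111.4008 − 92.74 = 18.6608, i.e. 18.66 to two decimal places.
The high-ability type prefers to separate.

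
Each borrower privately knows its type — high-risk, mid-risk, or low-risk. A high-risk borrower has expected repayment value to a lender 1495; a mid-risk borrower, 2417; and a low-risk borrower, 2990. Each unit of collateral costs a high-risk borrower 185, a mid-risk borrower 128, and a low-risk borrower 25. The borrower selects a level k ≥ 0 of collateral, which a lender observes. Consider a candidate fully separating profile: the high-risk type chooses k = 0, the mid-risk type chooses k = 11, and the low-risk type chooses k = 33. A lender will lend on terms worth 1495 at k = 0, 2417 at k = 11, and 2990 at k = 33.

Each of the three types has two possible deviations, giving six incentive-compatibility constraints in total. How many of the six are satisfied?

5

Low-risk (own payoff 2990 − 25×33 = 2165): to k=0 gives 1495 → no gain ✓; to k=11 gives 2417 − 25×11 = 2142 → no gain ✓.
High-risk (own payoff 1495): to k=11 gives 2417 − 185×11 = 382 → no gain ✓; to k=33 gives 2990 − 185×33 = -3115 → no gain ✓.
Mid-risk (own payoff 2417 − 128×11 = 1009): to k=0 gives 1495 → profitable ✗; to k=33 gives 2990 − 128×33 = -1234 → no gain ✓.
5 of the 6 constraints hold; not an equilibrium.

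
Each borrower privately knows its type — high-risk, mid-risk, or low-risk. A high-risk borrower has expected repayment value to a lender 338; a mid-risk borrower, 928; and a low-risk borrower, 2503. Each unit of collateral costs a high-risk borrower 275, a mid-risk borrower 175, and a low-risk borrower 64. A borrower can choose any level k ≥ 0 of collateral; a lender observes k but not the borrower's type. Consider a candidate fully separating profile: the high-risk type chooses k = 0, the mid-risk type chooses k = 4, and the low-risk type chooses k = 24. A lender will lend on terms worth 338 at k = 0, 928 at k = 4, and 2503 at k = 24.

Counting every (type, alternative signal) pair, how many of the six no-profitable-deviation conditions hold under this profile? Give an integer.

High-risk (own payoff 338): to k=4 gives 928 − 275×4 = -172 → no gain ✓; to k=24 gives 2503 − 275×24 = -4097 → no gain ✓.
Low-risk (own payoff 2503 − 64×24 = 967): to k=0 gives 338 → no gain ✓; to k=4 gives 928 − 64×4 = 672 → no gain ✓.
Mid-risk (own payoff 928 − 175×4 = 228): to k=0 gives 338 → profitable ✗; to k=24 gives 2503 − 175×24 = -1697 → no gain ✓.
5 of the 6 constraints hold; not an equilibrium.

5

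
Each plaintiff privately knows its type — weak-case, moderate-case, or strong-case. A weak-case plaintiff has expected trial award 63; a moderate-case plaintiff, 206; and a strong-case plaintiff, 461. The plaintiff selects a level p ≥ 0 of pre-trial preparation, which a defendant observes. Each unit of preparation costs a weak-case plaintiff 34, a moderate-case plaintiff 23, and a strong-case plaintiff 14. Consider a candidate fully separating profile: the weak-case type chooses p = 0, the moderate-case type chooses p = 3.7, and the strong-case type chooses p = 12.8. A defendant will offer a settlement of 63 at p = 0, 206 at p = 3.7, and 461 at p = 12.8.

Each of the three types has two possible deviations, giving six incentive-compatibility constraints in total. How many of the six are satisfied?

Moderate-case (own payoff 206 − 23×3.7 = 120.9): to p=0 gives 63 → no gain ✓; to p=12.8 gives 461 − 23×12.8 = 166.6 → profitable ✗.
Weak-case (own payoff 63): to p=3.7 gives 206 − 34×3.7 = 80.2 → profitable ✗; to p=12.8 gives 461 − 34×12.8 = 25.8 → no gain ✓.
Strong-case (own payoff 461 − 14×12.8 = 281.8): to p=0 gives 63 → no gain ✓; to p=3.7 gives 206 − 14×3.7 = 154.2 → no gain ✓.
4 of the 6 constraints hold; not an equilibrium.

4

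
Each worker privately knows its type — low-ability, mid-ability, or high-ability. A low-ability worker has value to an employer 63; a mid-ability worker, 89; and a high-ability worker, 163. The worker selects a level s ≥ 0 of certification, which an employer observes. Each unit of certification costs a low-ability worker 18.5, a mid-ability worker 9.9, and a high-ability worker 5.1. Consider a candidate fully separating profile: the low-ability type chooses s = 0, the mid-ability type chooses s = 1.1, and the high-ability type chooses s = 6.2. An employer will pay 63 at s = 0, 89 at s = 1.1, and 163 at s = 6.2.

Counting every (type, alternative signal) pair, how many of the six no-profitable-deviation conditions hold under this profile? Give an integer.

Mid-ability (own payoff 89 − 9.9×1.1 = 78.11): to s=0 gives 63 → no gain ✓; to s=6.2 gives 163 − 9.9×6.2 = 101.62 → profitable ✗.
High-ability (own payoff 163 − 5.1×6.2 = 131.38): to s=0 gives 63 → no gain ✓; to s=1.1 gives 89 − 5.1×1.1 = 83.39 → no gain ✓.
Low-ability (own payoff 63): to s=1.1 gives 89 − 18.5×1.1 = 68.65 → profitable ✗; to s=6.2 gives 163 − 18.5×6.2 = 48.3 → no gain ✓.
4 of the 6 constraints hold; not an equilibrium.

4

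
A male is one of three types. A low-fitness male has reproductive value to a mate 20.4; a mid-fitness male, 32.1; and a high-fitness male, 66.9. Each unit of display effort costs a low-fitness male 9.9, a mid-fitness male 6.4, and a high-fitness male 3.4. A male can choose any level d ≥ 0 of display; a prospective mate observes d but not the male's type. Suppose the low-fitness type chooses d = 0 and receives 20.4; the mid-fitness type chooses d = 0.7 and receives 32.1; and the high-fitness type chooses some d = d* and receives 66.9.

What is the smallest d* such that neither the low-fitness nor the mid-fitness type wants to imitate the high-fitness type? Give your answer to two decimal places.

Mid-fitness type (on-path payoff 32.1 − 6.4×0.7 = 27.62) won't mimic when 27.62 ≥ 66.9 − 6.4·d*, i.e. d* ≥ 6.14.
Low-fitness type (on-path payoff 20.4) won't mimic when 20.4 ≥ 66.9 − 9.9·d*, i.e. d* ≥ 4.70.
Both must hold, so d* = max(4.70, 6.14) = 6.14. The mid-fitness type's constraint binds.

6.14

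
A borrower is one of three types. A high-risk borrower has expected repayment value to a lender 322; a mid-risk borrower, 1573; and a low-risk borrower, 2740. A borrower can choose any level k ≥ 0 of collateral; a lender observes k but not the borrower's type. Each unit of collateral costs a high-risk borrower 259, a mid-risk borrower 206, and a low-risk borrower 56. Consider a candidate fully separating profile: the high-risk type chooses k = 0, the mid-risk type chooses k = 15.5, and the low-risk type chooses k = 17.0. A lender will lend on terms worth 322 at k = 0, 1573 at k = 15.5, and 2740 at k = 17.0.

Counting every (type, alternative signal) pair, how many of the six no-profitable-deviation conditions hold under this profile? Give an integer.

4

Low-risk (own payoff 2740 − 56×17.0 = 1788): to k=0 gives 322 → no gain ✓; to k=15.5 gives 1573 − 56×15.5 = 705 → no gain ✓.
Mid-risk (own payoff 1573 − 206×15.5 = -1620): to k=0 gives 322 → profitable ✗; to k=17.0 gives 2740 − 206×17.0 = -762 → profitable ✗.
High-risk (own payoff 322): to k=15.5 gives 1573 − 259×15.5 = -2441.5 → no gain ✓; to k=17.0 gives 2740 − 259×17.0 = -1663 → no gain ✓.
4 of the 6 constraints hold; not an equilibrium.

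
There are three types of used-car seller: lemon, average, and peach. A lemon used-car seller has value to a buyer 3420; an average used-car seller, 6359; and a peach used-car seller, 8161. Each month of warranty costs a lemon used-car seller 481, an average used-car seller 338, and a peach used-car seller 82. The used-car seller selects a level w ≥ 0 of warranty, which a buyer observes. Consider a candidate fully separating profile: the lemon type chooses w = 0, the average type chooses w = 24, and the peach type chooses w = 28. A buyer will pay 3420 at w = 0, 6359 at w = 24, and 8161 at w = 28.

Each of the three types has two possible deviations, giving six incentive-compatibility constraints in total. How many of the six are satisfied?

Lemon (own payoff 3420): to w=24 gives 6359 − 481×24 = -5185 → no gain ✓; to w=28 gives 8161 − 481×28 = -5307 → no gain ✓.
Peach (own payoff 8161 − 82×28 = 5865): to w=0 gives 3420 → no gain ✓; to w=24 gives 6359 − 82×24 = 4391 → no gain ✓.
Average (own payoff 6359 − 338×24 = -1753): to w=0 gives 3420 → profitable ✗; to w=28 gives 8161 − 338×28 = -1303 → profitable ✗.
4 of the 6 constraints hold; not an equilibrium.

4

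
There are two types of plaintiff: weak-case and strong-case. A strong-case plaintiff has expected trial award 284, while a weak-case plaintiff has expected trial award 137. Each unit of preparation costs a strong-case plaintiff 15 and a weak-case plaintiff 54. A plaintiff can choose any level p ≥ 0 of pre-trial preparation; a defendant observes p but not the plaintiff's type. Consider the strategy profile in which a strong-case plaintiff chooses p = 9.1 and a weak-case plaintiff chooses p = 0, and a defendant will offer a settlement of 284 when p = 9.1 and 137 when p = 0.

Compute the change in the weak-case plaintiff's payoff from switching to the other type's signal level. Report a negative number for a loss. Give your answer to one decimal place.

Playing p = 0 the weak-case plaintiff receives 137.
Deviating to p = 9.1 brings payment 284 at cost 54 × 9.1 = 491.4, netting -207.4.
Gain from deviating: -207.4 − 137 = -344.4.
The gain is negative, so the weak-case type's incentive-compatibility constraint is satisfied.

-344.4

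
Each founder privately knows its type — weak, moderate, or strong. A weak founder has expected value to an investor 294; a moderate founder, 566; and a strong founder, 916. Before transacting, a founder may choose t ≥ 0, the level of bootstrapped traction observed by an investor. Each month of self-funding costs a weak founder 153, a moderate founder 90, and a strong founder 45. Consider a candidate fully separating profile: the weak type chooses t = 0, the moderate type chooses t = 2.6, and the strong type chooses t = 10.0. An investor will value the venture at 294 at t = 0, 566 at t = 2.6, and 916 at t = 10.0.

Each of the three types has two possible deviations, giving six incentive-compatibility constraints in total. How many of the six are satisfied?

6

Strong (own payoff 916 − 45×10.0 = 466): to t=0 gives 294 → no gain ✓; to t=2.6 gives 566 − 45×2.6 = 449 → no gain ✓.
Weak (own payoff 294): to t=2.6 gives 566 − 153×2.6 = 168.2 → no gain ✓; to t=10.0 gives 916 − 153×10.0 = -614 → no gain ✓.
Moderate (own payoff 566 − 90×2.6 = 332): to t=0 gives 294 → no gain ✓; to t=10.0 gives 916 − 90×10.0 = 16 → no gain ✓.
6 of the 6 constraints hold; this profile is a separating equilibrium.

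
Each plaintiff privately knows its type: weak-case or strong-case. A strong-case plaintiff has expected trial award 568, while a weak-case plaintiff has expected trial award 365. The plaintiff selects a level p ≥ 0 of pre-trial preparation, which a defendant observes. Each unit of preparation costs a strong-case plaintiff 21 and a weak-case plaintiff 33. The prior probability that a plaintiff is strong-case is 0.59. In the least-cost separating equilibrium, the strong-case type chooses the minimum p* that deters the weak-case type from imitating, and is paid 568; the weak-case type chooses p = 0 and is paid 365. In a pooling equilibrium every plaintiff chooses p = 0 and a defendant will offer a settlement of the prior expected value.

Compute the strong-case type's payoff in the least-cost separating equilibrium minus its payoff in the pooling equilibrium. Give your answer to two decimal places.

-45.95

Least-cost separating signal: p* solves 365 = 568 − 33·p*, so p* = (568 − 365)/33 ≈ 6.1515.
Strong-case type's separating payoff: 568 − 21 × p* = 568 − 21 × (568 − 365)/33 = 568 − 4263/33 ≈ 438.8182.
Pooling payoff: 0.59 × 568 + 0.41 × 365 = 484.77.
Difference: 438.8182 − 484.77 = -45.9518, i.e. -45.95 to two decimal places.
The strong-case type would prefer the pooling outcome.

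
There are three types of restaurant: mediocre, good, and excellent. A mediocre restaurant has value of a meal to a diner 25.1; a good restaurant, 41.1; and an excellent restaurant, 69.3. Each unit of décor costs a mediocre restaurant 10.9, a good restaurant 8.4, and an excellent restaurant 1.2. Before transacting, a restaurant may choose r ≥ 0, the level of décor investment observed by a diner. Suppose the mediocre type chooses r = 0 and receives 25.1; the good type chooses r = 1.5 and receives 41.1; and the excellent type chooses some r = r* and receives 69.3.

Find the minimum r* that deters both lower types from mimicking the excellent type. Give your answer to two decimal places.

Mediocre type (on-path payoff 25.1) won't mimic when 25.1 ≥ 69.3 − 10.9·r*, i.e. r* ≥ 4.06.
Good type (on-path payoff 41.1 − 8.4×1.5 = 28.5) won't mimic when 28.5 ≥ 69.3 − 8.4·r*, i.e. r* ≥ 4.86.
Both must hold, so r* = max(4.06, 4.86) = 4.86. The good type's constraint binds.

4.86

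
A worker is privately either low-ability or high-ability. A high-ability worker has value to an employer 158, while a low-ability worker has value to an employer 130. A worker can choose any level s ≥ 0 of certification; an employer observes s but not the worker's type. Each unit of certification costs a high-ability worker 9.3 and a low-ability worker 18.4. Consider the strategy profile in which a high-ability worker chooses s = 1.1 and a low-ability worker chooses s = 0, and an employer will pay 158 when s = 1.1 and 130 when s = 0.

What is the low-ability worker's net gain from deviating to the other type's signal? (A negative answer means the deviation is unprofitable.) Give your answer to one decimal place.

7.8

Playing s = 0 the low-ability worker receives 130.
Deviating to s = 1.1 brings payment 158 at cost 18.4 × 1.1 = 20.24, netting 137.76.
Gain from deviating: 137.76 − 130 = 7.76, i.e. 7.8 to one decimal place.
The gain is positive, so the low-ability type's incentive-compatibility constraint is violated — this profile is not a separating equilibrium.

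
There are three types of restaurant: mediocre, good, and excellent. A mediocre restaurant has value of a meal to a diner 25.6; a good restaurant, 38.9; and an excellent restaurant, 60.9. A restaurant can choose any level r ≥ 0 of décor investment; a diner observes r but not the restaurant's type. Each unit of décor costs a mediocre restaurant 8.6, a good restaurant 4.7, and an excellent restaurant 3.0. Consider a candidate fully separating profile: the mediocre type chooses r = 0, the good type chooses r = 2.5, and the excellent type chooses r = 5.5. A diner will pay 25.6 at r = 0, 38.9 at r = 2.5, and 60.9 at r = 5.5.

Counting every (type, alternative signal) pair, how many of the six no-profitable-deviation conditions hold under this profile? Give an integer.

Excellent (own payoff 60.9 − 3.0×5.5 = 44.4): to r=0 gives 25.6 → no gain ✓; to r=2.5 gives 38.9 − 3.0×2.5 = 31.4 → no gain ✓.
Good (own payoff 38.9 − 4.7×2.5 = 27.15): to r=0 gives 25.6 → no gain ✓; to r=5.5 gives 60.9 − 4.7×5.5 = 35.05 → profitable ✗.
Mediocre (own payoff 25.6): to r=2.5 gives 38.9 − 8.6×2.5 = 17.4 → no gain ✓; to r=5.5 gives 60.9 − 8.6×5.5 = 13.6 → no gain ✓.
5 of the 6 constraints hold; not an equilibrium.

5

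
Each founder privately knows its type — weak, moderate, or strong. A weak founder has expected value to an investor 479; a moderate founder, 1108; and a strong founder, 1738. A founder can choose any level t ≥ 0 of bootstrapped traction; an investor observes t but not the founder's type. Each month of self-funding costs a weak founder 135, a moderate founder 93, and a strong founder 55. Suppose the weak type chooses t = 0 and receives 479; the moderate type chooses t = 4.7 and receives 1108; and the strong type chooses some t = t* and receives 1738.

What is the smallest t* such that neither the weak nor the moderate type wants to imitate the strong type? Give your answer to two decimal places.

11.47

Moderate type (on-path payoff 1108 − 93×4.7 = 670.9) won't mimic when 670.9 ≥ 1738 − 93·t*, i.e. t* ≥ 11.47.
Weak type (on-path payoff 479) won't mimic when 479 ≥ 1738 − 135·t*, i.e. t* ≥ 9.33.
Both must hold, so t* = max(9.33, 11.47) = 11.47. The moderate type's constraint binds.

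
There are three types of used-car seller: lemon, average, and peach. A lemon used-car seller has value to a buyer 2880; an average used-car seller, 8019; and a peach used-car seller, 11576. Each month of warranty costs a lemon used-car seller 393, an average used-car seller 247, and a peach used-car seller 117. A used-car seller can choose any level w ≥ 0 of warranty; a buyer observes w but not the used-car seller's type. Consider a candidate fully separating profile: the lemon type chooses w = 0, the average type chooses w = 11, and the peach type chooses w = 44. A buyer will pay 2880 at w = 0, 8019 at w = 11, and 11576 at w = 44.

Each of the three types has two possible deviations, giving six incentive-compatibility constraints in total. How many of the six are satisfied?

Lemon (own payoff 2880): to w=11 gives 8019 − 393×11 = 3696 → profitable ✗; to w=44 gives 11576 − 393×44 = -5716 → no gain ✓.
Average (own payoff 8019 − 247×11 = 5302): to w=0 gives 2880 → no gain ✓; to w=44 gives 11576 − 247×44 = 708 → no gain ✓.
Peach (own payoff 11576 − 117×44 = 6428): to w=0 gives 2880 → no gain ✓; to w=11 gives 8019 − 117×11 = 6732 → profitable ✗.
4 of the 6 constraints hold; not an equilibrium.

4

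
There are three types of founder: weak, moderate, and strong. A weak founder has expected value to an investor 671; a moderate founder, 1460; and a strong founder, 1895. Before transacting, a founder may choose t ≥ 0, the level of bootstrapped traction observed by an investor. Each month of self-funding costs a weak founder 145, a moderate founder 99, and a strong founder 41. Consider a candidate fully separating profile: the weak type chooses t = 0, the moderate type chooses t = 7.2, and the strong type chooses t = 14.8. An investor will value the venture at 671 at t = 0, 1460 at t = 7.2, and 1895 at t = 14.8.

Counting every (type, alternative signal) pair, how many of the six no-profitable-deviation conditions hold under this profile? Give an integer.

6

Strong (own payoff 1895 − 41×14.8 = 1288.2): to t=0 gives 671 → no gain ✓; to t=7.2 gives 1460 − 41×7.2 = 1164.8 → no gain ✓.
Weak (own payoff 671): to t=7.2 gives 1460 − 145×7.2 = 416 → no gain ✓; to t=14.8 gives 1895 − 145×14.8 = -251 → no gain ✓.
Moderate (own payoff 1460 − 99×7.2 = 747.2): to t=0 gives 671 → no gain ✓; to t=14.8 gives 1895 − 99×14.8 = 429.8 → no gain ✓.
6 of the 6 constraints hold; this profile is a separating equilibrium.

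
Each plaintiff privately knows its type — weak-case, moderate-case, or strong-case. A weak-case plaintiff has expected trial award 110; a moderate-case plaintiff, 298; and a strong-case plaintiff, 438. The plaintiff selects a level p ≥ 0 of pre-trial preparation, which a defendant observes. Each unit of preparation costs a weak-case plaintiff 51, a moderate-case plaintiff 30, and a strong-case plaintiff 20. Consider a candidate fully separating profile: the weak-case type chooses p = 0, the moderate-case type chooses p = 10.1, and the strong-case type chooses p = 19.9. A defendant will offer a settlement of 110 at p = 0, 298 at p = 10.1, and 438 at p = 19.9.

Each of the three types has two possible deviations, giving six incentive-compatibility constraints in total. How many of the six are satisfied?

3

Weak-case (own payoff 110): to p=10.1 gives 298 − 51×10.1 = -217.1 → no gain ✓; to p=19.9 gives 438 − 51×19.9 = -576.9 → no gain ✓.
Moderate-case (own payoff 298 − 30×10.1 = -5): to p=0 gives 110 → profitable ✗; to p=19.9 gives 438 − 30×19.9 = -159 → no gain ✓.
Strong-case (own payoff 438 − 20×19.9 = 40): to p=0 gives 110 → profitable ✗; to p=10.1 gives 298 − 20×10.1 = 96 → profitable ✗.
3 of the 6 constraints hold; not an equilibrium.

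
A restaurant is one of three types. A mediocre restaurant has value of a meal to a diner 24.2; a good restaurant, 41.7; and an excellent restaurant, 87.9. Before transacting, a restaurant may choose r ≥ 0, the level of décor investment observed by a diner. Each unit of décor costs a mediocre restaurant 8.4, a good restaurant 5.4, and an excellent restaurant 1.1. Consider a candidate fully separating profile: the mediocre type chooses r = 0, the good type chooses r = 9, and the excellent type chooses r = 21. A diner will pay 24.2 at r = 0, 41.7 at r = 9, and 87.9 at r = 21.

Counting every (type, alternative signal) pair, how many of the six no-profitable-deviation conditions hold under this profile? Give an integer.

Good (own payoff 41.7 − 5.4×9 = -6.9): to r=0 gives 24.2 → profitable ✗; to r=21 gives 87.9 − 5.4×21 = -25.5 → no gain ✓.
Excellent (own payoff 87.9 − 1.1×21 = 64.8): to r=0 gives 24.2 → no gain ✓; to r=9 gives 41.7 − 1.1×9 = 31.8 → no gain ✓.
Mediocre (own payoff 24.2): to r=9 gives 41.7 − 8.4×9 = -33.9 → no gain ✓; to r=21 gives 87.9 − 8.4×21 = -88.5 → no gain ✓.
5 of the 6 constraints hold; not an equilibrium.

5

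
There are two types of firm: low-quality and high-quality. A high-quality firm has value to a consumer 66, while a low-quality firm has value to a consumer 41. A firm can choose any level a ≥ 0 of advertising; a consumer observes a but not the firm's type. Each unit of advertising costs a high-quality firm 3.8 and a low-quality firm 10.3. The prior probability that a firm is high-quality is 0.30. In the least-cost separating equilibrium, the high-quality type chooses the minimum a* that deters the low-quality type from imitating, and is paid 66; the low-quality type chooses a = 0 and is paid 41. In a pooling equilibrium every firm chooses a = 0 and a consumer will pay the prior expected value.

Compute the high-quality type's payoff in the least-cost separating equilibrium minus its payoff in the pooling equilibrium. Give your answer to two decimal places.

8.28

Least-cost separating signal: a* solves 41 = 66 − 10.3·a*, so a* = (66 − 41)/10.3 ≈ 2.4272.
High-quality type's separating payoff: 66 − 3.8 × a* = 66 − 3.8 × (66 − 41)/10.3 = 66 − 95/10.3 ≈ 56.7767.
Pooling payoff: 0.30 × 66 + 0.70 × 41 = 48.5.
Difference: 56.7767 − 48.5 = 8.2767, i.e. 8.28 to two decimal places.
The high-quality type prefers to separate.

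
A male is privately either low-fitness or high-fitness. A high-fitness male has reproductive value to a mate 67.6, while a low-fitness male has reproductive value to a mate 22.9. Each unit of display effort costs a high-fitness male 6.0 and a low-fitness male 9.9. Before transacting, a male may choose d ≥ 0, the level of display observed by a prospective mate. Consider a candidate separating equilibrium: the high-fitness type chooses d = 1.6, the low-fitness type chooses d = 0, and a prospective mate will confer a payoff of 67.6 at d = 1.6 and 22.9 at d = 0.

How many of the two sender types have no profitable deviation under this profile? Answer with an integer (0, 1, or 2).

1

Low-fitness type: stay at 0 → 22.9; mimic → 67.6 − 9.9 × 1.6 = 51.76. IC fails (22.9 < 51.76).
High-fitness type: signal → 67.6 − 6.0 × 1.6 = 58; deviate to 0 → 22.9. IC holds (58 ≥ 22.9).
1 of 2 constraints hold, so this profile is not an equilibrium.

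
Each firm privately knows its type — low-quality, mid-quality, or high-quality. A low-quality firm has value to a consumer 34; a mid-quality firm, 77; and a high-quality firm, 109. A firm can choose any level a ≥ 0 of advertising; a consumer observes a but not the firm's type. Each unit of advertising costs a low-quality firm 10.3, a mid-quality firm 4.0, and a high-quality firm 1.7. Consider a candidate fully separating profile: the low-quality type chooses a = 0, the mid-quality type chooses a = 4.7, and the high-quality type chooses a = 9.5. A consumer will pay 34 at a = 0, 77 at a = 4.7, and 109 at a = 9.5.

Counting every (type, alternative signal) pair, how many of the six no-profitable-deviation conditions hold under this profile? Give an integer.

5

High-quality (own payoff 109 − 1.7×9.5 = 92.85): to a=0 gives 34 → no gain ✓; to a=4.7 gives 77 − 1.7×4.7 = 69.01 → no gain ✓.
Mid-quality (own payoff 77 − 4.0×4.7 = 58.2): to a=0 gives 34 → no gain ✓; to a=9.5 gives 109 − 4.0×9.5 = 71 → profitable ✗.
Low-quality (own payoff 34): to a=4.7 gives 77 − 10.3×4.7 = 28.59 → no gain ✓; to a=9.5 gives 109 − 10.3×9.5 = 11.15 → no gain ✓.
5 of the 6 constraints hold; not an equilibrium.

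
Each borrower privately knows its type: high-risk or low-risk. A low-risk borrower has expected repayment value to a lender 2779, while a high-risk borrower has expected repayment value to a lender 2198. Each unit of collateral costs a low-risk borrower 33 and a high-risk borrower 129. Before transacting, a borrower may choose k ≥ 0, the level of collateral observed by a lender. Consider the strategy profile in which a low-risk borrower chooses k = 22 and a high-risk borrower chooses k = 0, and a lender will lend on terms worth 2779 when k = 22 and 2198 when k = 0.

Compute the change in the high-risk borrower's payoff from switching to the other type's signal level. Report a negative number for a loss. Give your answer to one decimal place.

Playing k = 0 the high-risk borrower receives 2198.
Deviating to k = 22 brings payment 2779 at cost 129 × 22 = 2838, netting -59.
Gain from deviating: -59 − 2198 = -2257.0.
The gain is negative, so the high-risk type's incentive-compatibility constraint is satisfied.

-2257.0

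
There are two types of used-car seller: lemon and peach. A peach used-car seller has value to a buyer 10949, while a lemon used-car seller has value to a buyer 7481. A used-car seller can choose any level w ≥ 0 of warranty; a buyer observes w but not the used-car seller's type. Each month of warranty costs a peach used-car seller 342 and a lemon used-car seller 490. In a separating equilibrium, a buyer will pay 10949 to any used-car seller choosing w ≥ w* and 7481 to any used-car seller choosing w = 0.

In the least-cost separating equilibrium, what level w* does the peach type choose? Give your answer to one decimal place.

A lemon used-car seller choosing w = 0 receives 7481.
Imitating at w* instead would pay 10949 at cost 490·w*, netting 10949 − 490·w*.
Indifference: 7481 = 10949 − 490·w*, so w* = (10949 − 7481) / 490 ≈ 7.1.
At w* the lemon type's incentive constraint just binds; the peach type strictly prefers w* since its per-unit cost is lower.

7.1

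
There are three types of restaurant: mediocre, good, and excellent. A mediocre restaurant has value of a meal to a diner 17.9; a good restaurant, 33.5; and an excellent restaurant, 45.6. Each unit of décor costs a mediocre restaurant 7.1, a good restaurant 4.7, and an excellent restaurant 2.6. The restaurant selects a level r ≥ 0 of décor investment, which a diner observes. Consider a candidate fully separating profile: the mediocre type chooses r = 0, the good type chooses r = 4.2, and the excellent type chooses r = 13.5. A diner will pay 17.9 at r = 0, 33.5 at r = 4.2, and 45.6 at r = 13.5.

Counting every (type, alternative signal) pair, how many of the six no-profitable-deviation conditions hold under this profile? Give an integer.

Mediocre (own payoff 17.9): to r=4.2 gives 33.5 − 7.1×4.2 = 3.68 → no gain ✓; to r=13.5 gives 45.6 − 7.1×13.5 = -50.25 → no gain ✓.
Good (own payoff 33.5 − 4.7×4.2 = 13.76): to r=0 gives 17.9 → profitable ✗; to r=13.5 gives 45.6 − 4.7×13.5 = -17.85 → no gain ✓.
Excellent (own payoff 45.6 − 2.6×13.5 = 10.5): to r=0 gives 17.9 → profitable ✗; to r=4.2 gives 33.5 − 2.6×4.2 = 22.58 → profitable ✗.
3 of the 6 constraints hold; not an equilibrium.

3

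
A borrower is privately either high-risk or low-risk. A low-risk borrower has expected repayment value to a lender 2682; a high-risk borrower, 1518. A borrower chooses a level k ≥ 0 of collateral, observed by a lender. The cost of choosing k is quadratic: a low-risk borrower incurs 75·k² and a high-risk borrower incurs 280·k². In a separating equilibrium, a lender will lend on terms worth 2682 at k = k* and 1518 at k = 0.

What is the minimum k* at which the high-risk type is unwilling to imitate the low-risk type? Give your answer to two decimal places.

The high-risk type at k = 0 receives 1518; imitating at k* yields 2682 − 280·k*².
Indifference: 1518 = 2682 − 280·k*², so k*² = (2682 − 1518) / 280 ≈ 4.1571.
k* = √4.1571 ≈ 2.04.

2.04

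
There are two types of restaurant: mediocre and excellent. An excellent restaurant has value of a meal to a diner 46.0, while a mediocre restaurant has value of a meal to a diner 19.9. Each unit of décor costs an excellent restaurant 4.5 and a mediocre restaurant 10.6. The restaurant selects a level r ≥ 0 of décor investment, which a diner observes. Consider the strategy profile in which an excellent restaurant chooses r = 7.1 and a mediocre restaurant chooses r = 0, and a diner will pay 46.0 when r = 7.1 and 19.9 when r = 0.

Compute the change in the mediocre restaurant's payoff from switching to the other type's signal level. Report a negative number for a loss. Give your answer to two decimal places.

-49.16

Playing r = 0 the mediocre restaurant receives 19.9.
Deviating to r = 7.1 brings payment 46.0 at cost 10.6 × 7.1 = 75.26, netting -29.26.
Gain from deviating: -29.26 − 19.9 = -49.16.
The gain is negative, so the mediocre type's incentive-compatibility constraint is satisfied.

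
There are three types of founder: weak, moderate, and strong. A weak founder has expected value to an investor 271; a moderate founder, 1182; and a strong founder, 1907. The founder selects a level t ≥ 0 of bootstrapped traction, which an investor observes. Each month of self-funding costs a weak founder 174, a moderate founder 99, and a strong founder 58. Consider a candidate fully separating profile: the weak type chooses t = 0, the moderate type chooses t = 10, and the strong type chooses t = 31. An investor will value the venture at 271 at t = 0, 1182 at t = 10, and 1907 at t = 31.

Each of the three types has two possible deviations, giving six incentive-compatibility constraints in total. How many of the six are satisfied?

3

Weak (own payoff 271): to t=10 gives 1182 − 174×10 = -558 → no gain ✓; to t=31 gives 1907 − 174×31 = -3487 → no gain ✓.
Moderate (own payoff 1182 − 99×10 = 192): to t=0 gives 271 → profitable ✗; to t=31 gives 1907 − 99×31 = -1162 → no gain ✓.
Strong (own payoff 1907 − 58×31 = 109): to t=0 gives 271 → profitable ✗; to t=10 gives 1182 − 58×10 = 602 → profitable ✗.
3 of the 6 constraints hold; not an equilibrium.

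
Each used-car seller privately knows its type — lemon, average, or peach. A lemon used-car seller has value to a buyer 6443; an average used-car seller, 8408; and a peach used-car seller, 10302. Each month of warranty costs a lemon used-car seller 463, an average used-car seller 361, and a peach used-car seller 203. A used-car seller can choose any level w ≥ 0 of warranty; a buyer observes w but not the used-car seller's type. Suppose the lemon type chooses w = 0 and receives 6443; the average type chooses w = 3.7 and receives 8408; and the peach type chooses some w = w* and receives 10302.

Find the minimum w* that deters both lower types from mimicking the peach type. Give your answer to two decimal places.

Average type (on-path payoff 8408 − 361×3.7 = 7072.3) won't mimic when 7072.3 ≥ 10302 − 361·w*, i.e. w* ≥ 8.95.
Lemon type (on-path payoff 6443) won't mimic when 6443 ≥ 10302 − 463·w*, i.e. w* ≥ 8.33.
Both must hold, so w* = max(8.33, 8.95) = 8.95. The average type's constraint binds.

8.95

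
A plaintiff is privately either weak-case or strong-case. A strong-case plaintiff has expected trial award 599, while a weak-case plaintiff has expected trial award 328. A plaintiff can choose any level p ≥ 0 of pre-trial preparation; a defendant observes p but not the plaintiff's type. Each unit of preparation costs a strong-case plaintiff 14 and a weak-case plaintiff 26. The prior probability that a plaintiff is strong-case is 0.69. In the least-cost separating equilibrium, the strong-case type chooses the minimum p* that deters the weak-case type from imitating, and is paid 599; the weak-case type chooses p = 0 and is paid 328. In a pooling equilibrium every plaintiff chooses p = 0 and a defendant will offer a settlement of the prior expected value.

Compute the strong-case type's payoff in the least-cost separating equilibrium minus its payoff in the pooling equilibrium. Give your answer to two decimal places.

-61.91

Least-cost separating signal: p* solves 328 = 599 − 26·p*, so p* = (599 − 328)/26 ≈ 10.4231.
Strong-case type's separating payoff: 599 − 14 × p* = 599 − 14 × (599 − 328)/26 = 599 − 3794/26 ≈ 453.0769.
Pooling payoff: 0.69 × 599 + 0.31 × 328 = 514.99.
Difference: 453.0769 − 514.99 = -61.9131, i.e. -61.91 to two decimal places.
The strong-case type would prefer the pooling outcome.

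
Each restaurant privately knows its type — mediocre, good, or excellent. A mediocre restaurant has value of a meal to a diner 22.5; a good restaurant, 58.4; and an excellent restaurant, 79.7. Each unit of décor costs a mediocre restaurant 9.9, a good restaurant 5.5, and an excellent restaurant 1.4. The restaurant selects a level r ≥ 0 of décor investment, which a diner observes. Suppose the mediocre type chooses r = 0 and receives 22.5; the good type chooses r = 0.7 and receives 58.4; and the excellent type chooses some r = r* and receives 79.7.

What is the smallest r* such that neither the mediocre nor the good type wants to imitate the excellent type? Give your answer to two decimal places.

5.78

Mediocre type (on-path payoff 22.5) won't mimic when 22.5 ≥ 79.7 − 9.9·r*, i.e. r* ≥ 5.78.
Good type (on-path payoff 58.4 − 5.5×0.7 = 54.55) won't mimic when 54.55 ≥ 79.7 − 5.5·r*, i.e. r* ≥ 4.57.
Both must hold, so r* = max(5.78, 4.57) = 5.78. The mediocre type's constraint binds.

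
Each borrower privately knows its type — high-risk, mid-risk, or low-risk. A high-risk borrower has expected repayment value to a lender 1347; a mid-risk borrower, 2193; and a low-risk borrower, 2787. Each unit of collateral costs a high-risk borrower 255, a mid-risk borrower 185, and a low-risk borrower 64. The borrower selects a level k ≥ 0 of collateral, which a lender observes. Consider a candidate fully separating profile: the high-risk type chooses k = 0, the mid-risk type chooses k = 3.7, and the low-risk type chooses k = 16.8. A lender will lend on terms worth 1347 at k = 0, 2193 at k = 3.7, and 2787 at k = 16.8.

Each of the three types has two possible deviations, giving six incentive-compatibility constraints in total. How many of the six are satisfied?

Low-risk (own payoff 2787 − 64×16.8 = 1711.8): to k=0 gives 1347 → no gain ✓; to k=3.7 gives 2193 − 64×3.7 = 1956.2 → profitable ✗.
High-risk (own payoff 1347): to k=3.7 gives 2193 − 255×3.7 = 1249.5 → no gain ✓; to k=16.8 gives 2787 − 255×16.8 = -1497 → no gain ✓.
Mid-risk (own payoff 2193 − 185×3.7 = 1508.5): to k=0 gives 1347 → no gain ✓; to k=16.8 gives 2787 − 185×16.8 = -321 → no gain ✓.
5 of the 6 constraints hold; not an equilibrium.

5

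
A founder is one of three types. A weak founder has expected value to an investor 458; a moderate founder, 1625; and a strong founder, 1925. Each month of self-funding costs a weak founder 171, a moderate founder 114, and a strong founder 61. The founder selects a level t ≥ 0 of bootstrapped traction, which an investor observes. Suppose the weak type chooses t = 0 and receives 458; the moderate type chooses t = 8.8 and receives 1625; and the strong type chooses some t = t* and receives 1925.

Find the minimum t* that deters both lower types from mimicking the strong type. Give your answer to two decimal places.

11.43

Weak type (on-path payoff 458) won't mimic when 458 ≥ 1925 − 171·t*, i.e. t* ≥ 8.58.
Moderate type (on-path payoff 1625 − 114×8.8 = 621.8) won't mimic when 621.8 ≥ 1925 − 114·t*, i.e. t* ≥ 11.43.
Both must hold, so t* = max(8.58, 11.43) = 11.43. The moderate type's constraint binds.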